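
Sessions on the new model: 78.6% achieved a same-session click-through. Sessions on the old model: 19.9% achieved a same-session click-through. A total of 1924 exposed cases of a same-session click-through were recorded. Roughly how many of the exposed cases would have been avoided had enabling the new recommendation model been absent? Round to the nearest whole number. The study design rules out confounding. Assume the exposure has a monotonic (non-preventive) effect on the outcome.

p₁ = 0.786, p₀ = 0.199.
PN = (p₁ − p₀)/p₁ = (0.786 − 0.199) / 0.786 ≈ 0.74682.
Attributable cases ≈ PN × (exposed cases) = 0.74682 × 1924 ≈ 1436.88.

about 1437 cases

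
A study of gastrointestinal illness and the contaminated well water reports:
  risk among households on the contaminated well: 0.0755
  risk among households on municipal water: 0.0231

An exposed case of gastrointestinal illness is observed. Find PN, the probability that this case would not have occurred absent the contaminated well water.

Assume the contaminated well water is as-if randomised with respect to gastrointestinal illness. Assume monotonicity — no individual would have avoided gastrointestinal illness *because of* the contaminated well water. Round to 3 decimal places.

Let p₁ = 0.0755, p₀ = 0.0231.
Under exogeneity and monotonicity, PN = (p₁ − p₀) / p₁.
PN = (0.0755 − 0.0231) / 0.0755 = 0.0524 / 0.0755 ≈ 0.6940

PN ≈ 0.694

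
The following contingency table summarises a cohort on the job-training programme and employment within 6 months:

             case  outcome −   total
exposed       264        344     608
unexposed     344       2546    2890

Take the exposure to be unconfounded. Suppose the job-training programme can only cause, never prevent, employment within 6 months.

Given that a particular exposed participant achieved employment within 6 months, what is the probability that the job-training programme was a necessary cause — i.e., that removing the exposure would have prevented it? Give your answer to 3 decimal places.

p₁ = P(outcome | exposed) = 264/608 = 0.43421
p₀ = P(outcome | unexposed) = 344/2890 = 0.11903
Under exogeneity and monotonicity, PN = (p₁ − p₀)/p₁.
PN = (0.43421 − 0.11903) / 0.43421 ≈ 0.7259

PN ≈ 0.726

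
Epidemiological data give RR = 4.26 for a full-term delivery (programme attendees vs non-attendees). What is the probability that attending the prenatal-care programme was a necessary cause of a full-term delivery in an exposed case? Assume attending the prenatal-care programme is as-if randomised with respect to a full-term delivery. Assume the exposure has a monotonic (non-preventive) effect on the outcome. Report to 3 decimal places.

Under exogeneity and monotonicity, PN = (RR − 1) / RR = 1 − 1/RR.
PN = (4.26 − 1) / 4.26 = 3.26 / 4.26 ≈ 0.7653

PN ≈ 0.765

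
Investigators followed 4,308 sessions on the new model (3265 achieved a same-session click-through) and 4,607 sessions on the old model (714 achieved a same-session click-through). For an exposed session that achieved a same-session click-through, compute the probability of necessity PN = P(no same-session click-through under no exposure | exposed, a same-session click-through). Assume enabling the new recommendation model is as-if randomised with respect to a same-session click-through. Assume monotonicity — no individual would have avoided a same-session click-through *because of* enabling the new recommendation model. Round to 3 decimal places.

PN ≈ 0.796

p₁ = P(outcome | exposed) = 3265/4308 = 0.75789
p₀ = P(outcome | unexposed) = 714/4607 = 0.15498
Under exogeneity and monotonicity, PN = (p₁ − p₀) / p₁.
PN = (0.75789 − 0.15498) / 0.75789 = 0.60291 / 0.75789 ≈ 0.7955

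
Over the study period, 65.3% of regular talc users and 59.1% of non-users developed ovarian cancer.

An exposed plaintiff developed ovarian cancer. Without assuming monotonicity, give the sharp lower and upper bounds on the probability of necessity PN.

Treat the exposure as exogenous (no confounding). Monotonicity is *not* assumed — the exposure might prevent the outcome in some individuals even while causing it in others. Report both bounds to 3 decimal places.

0.095 ≤ PN ≤ 0.626

p₁ = 0.653, p₀ = 0.591.
Under exogeneity alone the bounds on PN are max{0,(p₁−p₀)/p₁} ≤ PN ≤ min{1,(1−p₀)/p₁}.
  lower = (p₁ − p₀)/p₁ = 0.062 / 0.653 ≈ 0.0949
  upper = min{1, (1 − p₀)/p₁} = 0.409 / 0.653 ≈ 0.6263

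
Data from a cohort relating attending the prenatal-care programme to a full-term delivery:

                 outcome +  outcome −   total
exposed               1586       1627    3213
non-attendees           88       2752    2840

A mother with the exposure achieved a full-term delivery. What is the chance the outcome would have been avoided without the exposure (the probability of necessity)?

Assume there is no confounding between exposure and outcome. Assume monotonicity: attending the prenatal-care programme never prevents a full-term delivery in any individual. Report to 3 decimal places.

p₁ = P(outcome | exposed) = 1586/3213 = 0.49362
p₀ = P(outcome | unexposed) = 88/2840 = 0.030986
Under exogeneity and monotonicity, PN = (p₁ − p₀)/p₁.
PN = (0.49362 − 0.030986) / 0.49362 ≈ 0.9372

PN ≈ 0.937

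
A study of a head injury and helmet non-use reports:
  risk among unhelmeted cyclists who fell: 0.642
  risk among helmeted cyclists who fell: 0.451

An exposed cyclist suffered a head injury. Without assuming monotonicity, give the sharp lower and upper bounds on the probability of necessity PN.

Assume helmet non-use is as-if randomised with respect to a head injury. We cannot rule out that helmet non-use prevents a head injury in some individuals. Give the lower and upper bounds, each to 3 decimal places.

0.298 ≤ PN ≤ 0.855

Let p₁ = 0.642, p₀ = 0.451.
Under exogeneity alone the bounds on PN are max{0,(p₁−p₀)/p₁} ≤ PN ≤ min{1,(1−p₀)/p₁}.
  lower = (p₁ − p₀)/p₁ = 0.191 / 0.642 ≈ 0.2975
  upper = min{1, (1 − p₀)/p₁} = 0.549 / 0.642 ≈ 0.8551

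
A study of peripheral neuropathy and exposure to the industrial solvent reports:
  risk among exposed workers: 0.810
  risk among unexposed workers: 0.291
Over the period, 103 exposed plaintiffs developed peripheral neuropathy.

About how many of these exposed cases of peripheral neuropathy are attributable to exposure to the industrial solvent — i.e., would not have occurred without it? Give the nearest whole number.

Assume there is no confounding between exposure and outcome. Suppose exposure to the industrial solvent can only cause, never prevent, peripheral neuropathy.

Let p₁ = 0.81, p₀ = 0.291.
PN = (p₁ − p₀)/p₁ = (0.81 − 0.291) / 0.81 ≈ 0.64074.
Attributable cases ≈ PN × (exposed cases) = 0.64074 × 103 ≈ 66.00.

about 66 cases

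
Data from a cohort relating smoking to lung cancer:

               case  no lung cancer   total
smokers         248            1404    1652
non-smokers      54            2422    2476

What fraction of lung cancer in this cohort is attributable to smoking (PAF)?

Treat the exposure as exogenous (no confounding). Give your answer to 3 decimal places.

PAF ≈ 0.702

p₁ = P(outcome | exposed) = 248/1652 = 0.15012
p₀ = P(outcome | unexposed) = 54/2476 = 0.021809
Exposure prevalence π = 1652/4128 = 0.40019; overall risk P(Y=1) = 0.073159.
Under exogeneity, PAF = [P(Y=1) − p₀]/P(Y=1).
PAF = (0.073159 − 0.021809) / 0.073159 ≈ 0.7019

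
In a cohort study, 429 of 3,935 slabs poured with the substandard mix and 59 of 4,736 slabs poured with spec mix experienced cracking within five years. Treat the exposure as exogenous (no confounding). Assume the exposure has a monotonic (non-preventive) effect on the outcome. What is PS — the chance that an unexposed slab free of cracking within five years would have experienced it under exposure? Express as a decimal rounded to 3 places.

p₁ = P(outcome | exposed) = 429/3935 = 0.10902
p₀ = P(outcome | unexposed) = 59/4736 = 0.012458
Under exogeneity and monotonicity, PS = (p₁ − p₀) / (1 − p₀).
PS = (0.10902 − 0.012458) / (1 − 0.012458) = 0.096564 / 0.98754 ≈ 0.0978

PS ≈ 0.098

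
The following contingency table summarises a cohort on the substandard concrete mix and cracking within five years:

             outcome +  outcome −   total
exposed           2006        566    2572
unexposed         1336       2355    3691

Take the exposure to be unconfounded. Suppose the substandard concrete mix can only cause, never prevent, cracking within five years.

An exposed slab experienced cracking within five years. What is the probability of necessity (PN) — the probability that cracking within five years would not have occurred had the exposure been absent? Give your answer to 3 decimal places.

PN ≈ 0.536

p₁ = P(outcome | exposed) = 2006/2572 = 0.77994
p₀ = P(outcome | unexposed) = 1336/3691 = 0.36196
Under exogeneity and monotonicity, PN = (p₁ − p₀)/p₁.
PN = (0.77994 − 0.36196) / 0.77994 ≈ 0.5359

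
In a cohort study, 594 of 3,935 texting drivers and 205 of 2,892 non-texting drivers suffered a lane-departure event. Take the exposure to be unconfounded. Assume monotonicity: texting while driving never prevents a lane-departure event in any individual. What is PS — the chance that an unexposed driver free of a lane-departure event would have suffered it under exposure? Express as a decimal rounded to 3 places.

PS ≈ 0.086

p₁ = P(outcome | exposed) = 594/3935 = 0.15095
p₀ = P(outcome | unexposed) = 205/2892 = 0.070885
Under exogeneity and monotonicity, PS = (p₁ − p₀) / (1 − p₀).
PS = (0.15095 − 0.070885) / (1 − 0.070885) = 0.080068 / 0.92911 ≈ 0.0862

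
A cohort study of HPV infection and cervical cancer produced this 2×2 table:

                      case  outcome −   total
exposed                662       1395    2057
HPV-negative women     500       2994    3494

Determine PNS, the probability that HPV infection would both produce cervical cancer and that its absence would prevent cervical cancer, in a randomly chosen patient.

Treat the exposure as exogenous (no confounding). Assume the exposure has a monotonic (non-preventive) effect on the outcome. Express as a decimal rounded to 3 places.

p₁ = P(outcome | exposed) = 662/2057 = 0.32183
p₀ = P(outcome | unexposed) = 500/3494 = 0.1431
Under exogeneity and monotonicity, PNS = p₁ − p₀.
PNS = 0.32183 − 0.1431 = 0.17873

PNS ≈ 0.179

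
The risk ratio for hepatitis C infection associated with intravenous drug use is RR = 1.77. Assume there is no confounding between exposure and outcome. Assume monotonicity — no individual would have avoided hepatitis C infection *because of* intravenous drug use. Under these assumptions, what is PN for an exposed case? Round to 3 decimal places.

Under exogeneity and monotonicity, PN = (RR − 1) / RR = 1 − 1/RR.
PN = (1.77 − 1) / 1.77 = 0.77 / 1.77 ≈ 0.4350

PN ≈ 0.435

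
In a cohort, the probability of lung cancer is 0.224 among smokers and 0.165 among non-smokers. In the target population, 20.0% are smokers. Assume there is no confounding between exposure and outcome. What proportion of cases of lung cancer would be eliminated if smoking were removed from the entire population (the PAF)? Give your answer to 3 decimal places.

Let p₁ = 0.224, p₀ = 0.165.
Overall risk P(Y=1) = π·p₁ + (1−π)·p₀ = 0.2×0.224 + 0.8×0.165 = 0.1768.
Under exogeneity, PAF = [P(Y=1) − p₀] / P(Y=1).
PAF = (0.1768 − 0.165) / 0.1768 ≈ 0.0667

PAF ≈ 0.067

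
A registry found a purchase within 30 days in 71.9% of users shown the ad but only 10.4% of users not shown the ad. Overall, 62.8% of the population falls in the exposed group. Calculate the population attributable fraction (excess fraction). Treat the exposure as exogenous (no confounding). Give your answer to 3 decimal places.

PAF ≈ 0.788

p₁ = 0.719, p₀ = 0.104.
Overall risk P(Y=1) = π·p₁ + (1−π)·p₀ = 0.628×0.719 + 0.372×0.104 = 0.49022.
Under exogeneity, PAF = [P(Y=1) − p₀] / P(Y=1).
PAF = (0.49022 − 0.104) / 0.49022 ≈ 0.7879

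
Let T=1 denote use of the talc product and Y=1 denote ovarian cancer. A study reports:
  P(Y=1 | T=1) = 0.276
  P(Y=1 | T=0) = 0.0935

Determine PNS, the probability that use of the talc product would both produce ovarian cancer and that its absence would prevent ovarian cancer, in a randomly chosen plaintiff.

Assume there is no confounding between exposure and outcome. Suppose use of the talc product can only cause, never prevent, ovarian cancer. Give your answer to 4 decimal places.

PNS ≈ 0.1825

Let p₁ = 0.276, p₀ = 0.0935.
Under exogeneity and monotonicity, PNS = p₁ − p₀.
PNS = 0.276 − 0.0935 = 0.1825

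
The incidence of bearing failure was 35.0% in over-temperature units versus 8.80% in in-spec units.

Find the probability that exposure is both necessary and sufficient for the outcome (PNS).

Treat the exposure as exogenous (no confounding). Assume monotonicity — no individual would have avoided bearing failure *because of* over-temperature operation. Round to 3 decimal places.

p₁ = 0.35, p₀ = 0.088.
Under exogeneity and monotonicity, PNS = p₁ − p₀.
PNS = 0.35 − 0.088 = 0.262

PNS ≈ 0.262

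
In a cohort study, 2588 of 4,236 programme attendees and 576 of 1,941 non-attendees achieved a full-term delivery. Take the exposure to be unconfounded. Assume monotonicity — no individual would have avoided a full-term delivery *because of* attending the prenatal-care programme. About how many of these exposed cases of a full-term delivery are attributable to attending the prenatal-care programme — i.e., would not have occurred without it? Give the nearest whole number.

p₁ = P(outcome | exposed) = 2588/4236 = 0.61095
p₀ = P(outcome | unexposed) = 576/1941 = 0.29675
PN = (p₁ − p₀)/p₁ = (0.61095 − 0.29675) / 0.61095 ≈ 0.51428.
Attributable cases ≈ PN × (exposed cases) = 0.51428 × 2588 ≈ 1330.95.

about 1331 cases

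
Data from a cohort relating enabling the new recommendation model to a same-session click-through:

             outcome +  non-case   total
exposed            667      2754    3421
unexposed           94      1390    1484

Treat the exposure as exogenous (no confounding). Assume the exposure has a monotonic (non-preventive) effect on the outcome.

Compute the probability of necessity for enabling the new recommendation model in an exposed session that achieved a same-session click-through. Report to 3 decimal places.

p₁ = P(outcome | exposed) = 667/3421 = 0.19497
p₀ = P(outcome | unexposed) = 94/1484 = 0.063342
Under exogeneity and monotonicity, PN = (p₁ − p₀) / p₁.
PN = (0.19497 − 0.063342) / 0.19497 = 0.13163 / 0.19497 ≈ 0.6751

PN ≈ 0.675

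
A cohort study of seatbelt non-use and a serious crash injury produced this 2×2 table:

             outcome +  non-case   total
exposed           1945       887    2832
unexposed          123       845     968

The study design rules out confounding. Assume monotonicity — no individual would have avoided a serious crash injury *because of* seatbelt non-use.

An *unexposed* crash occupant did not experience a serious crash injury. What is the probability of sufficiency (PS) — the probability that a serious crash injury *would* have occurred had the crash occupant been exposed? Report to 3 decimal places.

p₁ = P(outcome | exposed) = 1945/2832 = 0.68679
p₀ = P(outcome | unexposed) = 123/968 = 0.12707
Under exogeneity and monotonicity, PS = (p₁ − p₀) / (1 − p₀).
PS = (0.68679 − 0.12707) / (1 − 0.12707) = 0.55973 / 0.87293 ≈ 0.6412

PS ≈ 0.641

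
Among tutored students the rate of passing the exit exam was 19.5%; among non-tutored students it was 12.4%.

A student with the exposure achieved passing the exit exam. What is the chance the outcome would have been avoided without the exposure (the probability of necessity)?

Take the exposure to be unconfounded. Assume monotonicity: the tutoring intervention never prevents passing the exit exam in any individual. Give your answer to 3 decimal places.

PN ≈ 0.364

p₁ = 0.195, p₀ = 0.124.
Under exogeneity and monotonicity, PN = (p₁ − p₀) / p₁.
PN = (0.195 − 0.124) / 0.195 = 0.071 / 0.195 ≈ 0.3641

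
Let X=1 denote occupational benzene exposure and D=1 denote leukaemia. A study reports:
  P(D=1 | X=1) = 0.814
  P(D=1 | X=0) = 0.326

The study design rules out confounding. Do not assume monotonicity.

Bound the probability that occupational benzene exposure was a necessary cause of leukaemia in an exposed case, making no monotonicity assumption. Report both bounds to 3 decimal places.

0.600 ≤ PN ≤ 0.828

Let p₁ = 0.814, p₀ = 0.326.
Under exogeneity alone the bounds on PN are max{0,(p₁−p₀)/p₁} ≤ PN ≤ min{1,(1−p₀)/p₁}.
  lower = (p₁ − p₀)/p₁ = 0.488 / 0.814 ≈ 0.5995
  upper = min{1, (1 − p₀)/p₁} = 0.674 / 0.814 ≈ 0.8280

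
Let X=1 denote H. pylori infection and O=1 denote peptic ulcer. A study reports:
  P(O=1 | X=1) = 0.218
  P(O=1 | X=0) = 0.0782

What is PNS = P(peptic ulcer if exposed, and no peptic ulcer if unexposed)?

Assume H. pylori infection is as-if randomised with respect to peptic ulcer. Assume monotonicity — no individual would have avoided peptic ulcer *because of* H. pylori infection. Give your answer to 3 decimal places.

Let p₁ = 0.218, p₀ = 0.0782.
Under exogeneity and monotonicity, PNS = p₁ − p₀.
PNS = 0.218 − 0.0782 = 0.1398

PNS ≈ 0.140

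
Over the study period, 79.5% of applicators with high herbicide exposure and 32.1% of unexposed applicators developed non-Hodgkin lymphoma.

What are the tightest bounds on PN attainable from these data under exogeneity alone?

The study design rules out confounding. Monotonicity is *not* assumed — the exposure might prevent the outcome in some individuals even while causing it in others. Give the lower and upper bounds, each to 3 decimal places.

p₁ = 0.795, p₀ = 0.321.
Under exogeneity alone the bounds on PN are max{0,(p₁−p₀)/p₁} ≤ PN ≤ min{1,(1−p₀)/p₁}.
  lower = (p₁ − p₀)/p₁ = 0.474 / 0.795 ≈ 0.5962
  upper = min{1, (1 − p₀)/p₁} = 0.679 / 0.795 ≈ 0.8541

0.596 ≤ PN ≤ 0.854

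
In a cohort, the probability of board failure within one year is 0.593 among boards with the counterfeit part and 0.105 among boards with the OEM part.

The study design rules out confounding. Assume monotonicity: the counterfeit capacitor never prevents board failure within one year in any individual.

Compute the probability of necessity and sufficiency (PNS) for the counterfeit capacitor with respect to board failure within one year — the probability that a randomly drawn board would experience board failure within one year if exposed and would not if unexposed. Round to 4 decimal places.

PNS ≈ 0.4880

Let p₁ = 0.593, p₀ = 0.105.
Under exogeneity and monotonicity, PNS = p₁ − p₀.
PNS = 0.593 − 0.105 = 0.488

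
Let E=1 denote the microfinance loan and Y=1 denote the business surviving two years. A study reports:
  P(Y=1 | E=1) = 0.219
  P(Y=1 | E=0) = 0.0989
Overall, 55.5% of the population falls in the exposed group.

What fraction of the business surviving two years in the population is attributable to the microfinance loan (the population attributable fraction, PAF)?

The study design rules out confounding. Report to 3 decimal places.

Let p₁ = 0.219, p₀ = 0.0989.
Overall risk P(Y=1) = π·p₁ + (1−π)·p₀ = 0.555×0.219 + 0.445×0.0989 = 0.16556.
Under exogeneity, PAF = [P(Y=1) − p₀] / P(Y=1).
PAF = (0.16556 − 0.0989) / 0.16556 ≈ 0.4026

PAF ≈ 0.403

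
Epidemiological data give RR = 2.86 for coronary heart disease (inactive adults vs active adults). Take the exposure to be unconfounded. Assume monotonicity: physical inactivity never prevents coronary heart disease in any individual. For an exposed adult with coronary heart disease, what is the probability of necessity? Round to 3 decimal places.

Under exogeneity and monotonicity, PN = (RR − 1) / RR = 1 − 1/RR.
PN = (2.86 − 1) / 2.86 = 1.86 / 2.86 ≈ 0.6503

PN ≈ 0.650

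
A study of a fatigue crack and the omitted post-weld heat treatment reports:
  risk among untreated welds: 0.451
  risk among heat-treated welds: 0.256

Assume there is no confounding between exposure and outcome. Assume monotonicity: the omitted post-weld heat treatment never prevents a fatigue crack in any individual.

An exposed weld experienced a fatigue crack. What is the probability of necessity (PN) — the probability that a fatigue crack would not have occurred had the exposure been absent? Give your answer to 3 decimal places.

PN ≈ 0.432

Let p₁ = 0.451, p₀ = 0.256.
Under exogeneity and monotonicity, PN = (p₁ − p₀) / p₁.
PN = (0.451 − 0.256) / 0.451 = 0.195 / 0.451 ≈ 0.4324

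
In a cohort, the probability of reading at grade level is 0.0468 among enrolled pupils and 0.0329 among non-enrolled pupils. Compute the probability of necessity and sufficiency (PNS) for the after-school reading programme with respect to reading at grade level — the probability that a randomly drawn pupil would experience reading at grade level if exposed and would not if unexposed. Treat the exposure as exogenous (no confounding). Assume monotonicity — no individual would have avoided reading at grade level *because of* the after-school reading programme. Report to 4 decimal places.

PNS ≈ 0.0139

Let p₁ = 0.0468, p₀ = 0.0329.
Under exogeneity and monotonicity, PNS = p₁ − p₀.
PNS = 0.0468 − 0.0329 = 0.0139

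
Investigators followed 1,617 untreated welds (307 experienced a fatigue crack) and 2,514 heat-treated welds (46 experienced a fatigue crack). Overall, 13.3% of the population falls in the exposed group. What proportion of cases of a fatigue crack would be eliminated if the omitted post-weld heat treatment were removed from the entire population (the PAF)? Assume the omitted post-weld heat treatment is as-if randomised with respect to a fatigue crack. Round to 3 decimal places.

PAF ≈ 0.555

p₁ = P(outcome | exposed) = 307/1617 = 0.18986
p₀ = P(outcome | unexposed) = 46/2514 = 0.018298
Overall risk P(Y=1) = π·p₁ + (1−π)·p₀ = 0.133×0.18986 + 0.867×0.018298 = 0.041115.
Under exogeneity, PAF = [P(Y=1) − p₀] / P(Y=1).
PAF = (0.041115 − 0.018298) / 0.041115 ≈ 0.5550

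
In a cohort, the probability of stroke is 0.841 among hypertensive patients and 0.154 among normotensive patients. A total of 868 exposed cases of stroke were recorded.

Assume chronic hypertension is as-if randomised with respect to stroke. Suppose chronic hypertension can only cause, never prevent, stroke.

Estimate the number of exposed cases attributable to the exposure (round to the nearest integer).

about 709 cases

Let p₁ = 0.841, p₀ = 0.154.
PN = (p₁ − p₀)/p₁ = (0.841 − 0.154) / 0.841 ≈ 0.81688.
Attributable cases ≈ PN × (exposed cases) = 0.81688 × 868 ≈ 709.06.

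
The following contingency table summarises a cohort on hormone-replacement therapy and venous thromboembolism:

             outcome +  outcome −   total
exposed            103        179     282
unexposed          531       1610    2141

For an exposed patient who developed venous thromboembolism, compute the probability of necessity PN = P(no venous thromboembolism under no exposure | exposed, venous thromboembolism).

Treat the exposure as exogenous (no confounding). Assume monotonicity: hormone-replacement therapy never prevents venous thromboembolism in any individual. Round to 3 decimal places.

p₁ = P(outcome | exposed) = 103/282 = 0.36525
p₀ = P(outcome | unexposed) = 531/2141 = 0.24801
Under exogeneity and monotonicity, PN = (p₁ − p₀)/p₁.
PN = (0.36525 − 0.24801) / 0.36525 ≈ 0.3210

PN ≈ 0.321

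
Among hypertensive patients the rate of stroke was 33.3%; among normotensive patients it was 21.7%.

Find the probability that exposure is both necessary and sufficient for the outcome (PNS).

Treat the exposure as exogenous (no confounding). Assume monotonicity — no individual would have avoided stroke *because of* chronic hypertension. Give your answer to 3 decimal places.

PNS ≈ 0.116

p₁ = 0.333, p₀ = 0.217.
Under exogeneity and monotonicity, PNS = p₁ − p₀.
PNS = 0.333 − 0.217 = 0.116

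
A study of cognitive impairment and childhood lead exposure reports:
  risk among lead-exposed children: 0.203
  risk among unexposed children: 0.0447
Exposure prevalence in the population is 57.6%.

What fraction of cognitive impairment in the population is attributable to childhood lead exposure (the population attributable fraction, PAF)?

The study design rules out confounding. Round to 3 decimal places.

Let p₁ = 0.203, p₀ = 0.0447.
Overall risk P(Y=1) = π·p₁ + (1−π)·p₀ = 0.576×0.203 + 0.424×0.0447 = 0.13588.
Under exogeneity, PAF = [P(Y=1) − p₀] / P(Y=1).
PAF = (0.13588 − 0.0447) / 0.13588 ≈ 0.6710

PAF ≈ 0.671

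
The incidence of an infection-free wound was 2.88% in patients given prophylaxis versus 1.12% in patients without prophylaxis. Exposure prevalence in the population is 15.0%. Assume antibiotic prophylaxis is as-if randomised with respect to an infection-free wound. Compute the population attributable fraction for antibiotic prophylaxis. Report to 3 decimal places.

p₁ = 0.0288, p₀ = 0.0112.
Overall risk P(Y=1) = π·p₁ + (1−π)·p₀ = 0.15×0.0288 + 0.85×0.0112 = 0.01384.
Under exogeneity, PAF = [P(Y=1) − p₀] / P(Y=1).
PAF = (0.01384 − 0.0112) / 0.01384 ≈ 0.1908

PAF ≈ 0.191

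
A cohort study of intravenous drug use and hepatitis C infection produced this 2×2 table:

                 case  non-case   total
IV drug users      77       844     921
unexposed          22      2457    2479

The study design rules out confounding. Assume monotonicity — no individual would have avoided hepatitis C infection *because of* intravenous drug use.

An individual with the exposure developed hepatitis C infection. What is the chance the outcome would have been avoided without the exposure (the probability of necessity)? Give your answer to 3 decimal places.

p₁ = P(outcome | exposed) = 77/921 = 0.083605
p₀ = P(outcome | unexposed) = 22/2479 = 0.0088745
Under exogeneity and monotonicity, PN = (p₁ − p₀)/p₁.
PN = (0.083605 − 0.0088745) / 0.083605 ≈ 0.8939

PN ≈ 0.894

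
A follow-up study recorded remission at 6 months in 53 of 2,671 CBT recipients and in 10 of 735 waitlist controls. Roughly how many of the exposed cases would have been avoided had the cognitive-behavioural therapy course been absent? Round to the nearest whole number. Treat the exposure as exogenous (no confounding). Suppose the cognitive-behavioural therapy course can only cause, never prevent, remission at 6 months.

about 17 cases

p₁ = P(outcome | exposed) = 53/2671 = 0.019843
p₀ = P(outcome | unexposed) = 10/735 = 0.013605
PN = (p₁ − p₀)/p₁ = (0.019843 − 0.013605) / 0.019843 ≈ 0.31434.
Attributable cases ≈ PN × (exposed cases) = 0.31434 × 53 ≈ 16.66.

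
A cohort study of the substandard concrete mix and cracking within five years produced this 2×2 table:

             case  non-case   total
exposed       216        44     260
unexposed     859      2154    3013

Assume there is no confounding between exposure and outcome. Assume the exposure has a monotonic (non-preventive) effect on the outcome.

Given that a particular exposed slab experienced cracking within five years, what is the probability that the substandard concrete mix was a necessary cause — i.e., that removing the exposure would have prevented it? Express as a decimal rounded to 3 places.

p₁ = P(outcome | exposed) = 216/260 = 0.83077
p₀ = P(outcome | unexposed) = 859/3013 = 0.2851
Under exogeneity and monotonicity, PN = (p₁ − p₀) / p₁.
PN = (0.83077 − 0.2851) / 0.83077 = 0.54567 / 0.83077 ≈ 0.6568

PN ≈ 0.657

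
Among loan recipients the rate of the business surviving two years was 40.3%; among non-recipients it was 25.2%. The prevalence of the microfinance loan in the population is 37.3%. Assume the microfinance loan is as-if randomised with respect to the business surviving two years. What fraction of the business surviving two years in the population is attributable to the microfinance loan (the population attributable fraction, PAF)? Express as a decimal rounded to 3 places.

PAF ≈ 0.183

p₁ = 0.403, p₀ = 0.252.
Overall risk P(Y=1) = π·p₁ + (1−π)·p₀ = 0.373×0.403 + 0.627×0.252 = 0.30832.
Under exogeneity, PAF = [P(Y=1) − p₀] / P(Y=1).
PAF = (0.30832 − 0.252) / 0.30832 ≈ 0.1827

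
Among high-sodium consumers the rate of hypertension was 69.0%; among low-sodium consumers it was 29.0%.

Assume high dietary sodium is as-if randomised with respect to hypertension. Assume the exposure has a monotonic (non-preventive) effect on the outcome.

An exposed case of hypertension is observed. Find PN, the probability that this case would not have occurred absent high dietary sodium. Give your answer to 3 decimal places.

PN ≈ 0.580

p₁ = 0.69, p₀ = 0.29.
Under exogeneity and monotonicity, PN = (p₁ − p₀) / p₁.
PN = (0.69 − 0.29) / 0.69 = 0.4 / 0.69 ≈ 0.5797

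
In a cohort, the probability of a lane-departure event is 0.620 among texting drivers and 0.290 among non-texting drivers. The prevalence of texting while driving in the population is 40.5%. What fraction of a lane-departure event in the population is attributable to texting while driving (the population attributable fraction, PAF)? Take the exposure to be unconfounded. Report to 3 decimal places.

PAF ≈ 0.315

Let p₁ = 0.62, p₀ = 0.29.
Overall risk P(Y=1) = π·p₁ + (1−π)·p₀ = 0.405×0.62 + 0.595×0.29 = 0.42365.
Under exogeneity, PAF = [P(Y=1) − p₀] / P(Y=1).
PAF = (0.42365 − 0.29) / 0.42365 ≈ 0.3155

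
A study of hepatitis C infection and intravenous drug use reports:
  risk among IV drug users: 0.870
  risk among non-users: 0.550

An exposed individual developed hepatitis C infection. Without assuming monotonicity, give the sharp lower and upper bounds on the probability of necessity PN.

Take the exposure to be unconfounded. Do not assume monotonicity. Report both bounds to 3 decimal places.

0.368 ≤ PN ≤ 0.517

Let p₁ = 0.87, p₀ = 0.55.
Under exogeneity alone the bounds on PN are max{0,(p₁−p₀)/p₁} ≤ PN ≤ min{1,(1−p₀)/p₁}.
  lower = (p₁ − p₀)/p₁ = 0.32 / 0.87 ≈ 0.3678
  upper = min{1, (1 − p₀)/p₁} = 0.45 / 0.87 ≈ 0.5172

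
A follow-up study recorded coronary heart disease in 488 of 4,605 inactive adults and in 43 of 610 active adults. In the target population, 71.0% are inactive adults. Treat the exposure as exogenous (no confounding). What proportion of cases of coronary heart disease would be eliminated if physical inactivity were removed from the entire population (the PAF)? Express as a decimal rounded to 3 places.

PAF ≈ 0.263

p₁ = P(outcome | exposed) = 488/4605 = 0.10597
p₀ = P(outcome | unexposed) = 43/610 = 0.070492
Overall risk P(Y=1) = π·p₁ + (1−π)·p₀ = 0.71×0.10597 + 0.29×0.070492 = 0.095683.
Under exogeneity, PAF = [P(Y=1) − p₀] / P(Y=1).
PAF = (0.095683 − 0.070492) / 0.095683 ≈ 0.2633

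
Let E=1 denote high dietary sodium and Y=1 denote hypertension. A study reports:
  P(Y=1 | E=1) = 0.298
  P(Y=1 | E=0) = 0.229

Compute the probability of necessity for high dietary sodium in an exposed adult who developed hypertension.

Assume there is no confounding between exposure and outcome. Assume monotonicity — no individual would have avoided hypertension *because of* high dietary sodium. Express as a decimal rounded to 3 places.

Let p₁ = 0.298, p₀ = 0.229.
Under exogeneity and monotonicity, PN = (p₁ − p₀) / p₁.
PN = (0.298 − 0.229) / 0.298 = 0.069 / 0.298 ≈ 0.2315

PN ≈ 0.232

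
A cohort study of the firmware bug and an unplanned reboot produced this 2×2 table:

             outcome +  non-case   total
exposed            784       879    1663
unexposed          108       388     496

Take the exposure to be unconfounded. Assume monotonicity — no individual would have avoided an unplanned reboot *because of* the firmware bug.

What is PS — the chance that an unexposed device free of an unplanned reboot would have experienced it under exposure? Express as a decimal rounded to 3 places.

p₁ = P(outcome | exposed) = 784/1663 = 0.47144
p₀ = P(outcome | unexposed) = 108/496 = 0.21774
Under exogeneity and monotonicity, PS = (p₁ − p₀)/(1 − p₀).
PS = (0.47144 − 0.21774) / 0.78226 ≈ 0.3243

PS ≈ 0.324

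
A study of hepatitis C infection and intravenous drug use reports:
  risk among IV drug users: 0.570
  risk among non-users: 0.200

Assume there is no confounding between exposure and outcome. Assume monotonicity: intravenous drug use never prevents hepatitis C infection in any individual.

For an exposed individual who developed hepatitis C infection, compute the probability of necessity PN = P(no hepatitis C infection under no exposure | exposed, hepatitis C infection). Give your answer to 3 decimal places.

Let p₁ = 0.57, p₀ = 0.2.
Under exogeneity and monotonicity, PN = (p₁ − p₀) / p₁.
PN = (0.57 − 0.2) / 0.57 = 0.37 / 0.57 ≈ 0.6491

PN ≈ 0.649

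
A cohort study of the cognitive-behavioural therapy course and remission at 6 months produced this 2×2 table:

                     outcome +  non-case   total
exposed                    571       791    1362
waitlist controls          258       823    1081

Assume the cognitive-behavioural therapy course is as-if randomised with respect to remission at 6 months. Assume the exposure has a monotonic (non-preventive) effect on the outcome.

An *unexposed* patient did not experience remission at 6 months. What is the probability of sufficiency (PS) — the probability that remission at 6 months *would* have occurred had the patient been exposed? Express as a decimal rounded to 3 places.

PS ≈ 0.237

p₁ = P(outcome | exposed) = 571/1362 = 0.41924
p₀ = P(outcome | unexposed) = 258/1081 = 0.23867
Under exogeneity and monotonicity, PS = (p₁ − p₀)/(1 − p₀).
PS = (0.41924 − 0.23867) / 0.76133 ≈ 0.2372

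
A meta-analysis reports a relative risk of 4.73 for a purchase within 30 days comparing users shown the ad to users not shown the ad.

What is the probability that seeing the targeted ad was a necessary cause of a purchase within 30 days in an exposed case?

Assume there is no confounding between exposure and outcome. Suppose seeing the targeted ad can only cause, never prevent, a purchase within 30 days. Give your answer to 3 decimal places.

Under exogeneity and monotonicity, PN = (RR − 1) / RR = 1 − 1/RR.
PN = (4.73 − 1) / 4.73 = 3.73 / 4.73 ≈ 0.7886

PN ≈ 0.789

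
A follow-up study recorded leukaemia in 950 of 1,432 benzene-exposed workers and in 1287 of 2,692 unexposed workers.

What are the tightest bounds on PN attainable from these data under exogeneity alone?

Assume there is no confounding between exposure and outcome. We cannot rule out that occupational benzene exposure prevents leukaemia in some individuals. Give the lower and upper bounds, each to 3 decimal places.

0.279 ≤ PN ≤ 0.787

p₁ = P(outcome | exposed) = 950/1432 = 0.66341
p₀ = P(outcome | unexposed) = 1287/2692 = 0.47808
Under exogeneity alone the bounds on PN are max{0,(p₁−p₀)/p₁} ≤ PN ≤ min{1,(1−p₀)/p₁}.
  lower = (p₁ − p₀)/p₁ = 0.18532 / 0.66341 ≈ 0.2794
  upper = min{1, (1 − p₀)/p₁} = 0.52192 / 0.66341 ≈ 0.7867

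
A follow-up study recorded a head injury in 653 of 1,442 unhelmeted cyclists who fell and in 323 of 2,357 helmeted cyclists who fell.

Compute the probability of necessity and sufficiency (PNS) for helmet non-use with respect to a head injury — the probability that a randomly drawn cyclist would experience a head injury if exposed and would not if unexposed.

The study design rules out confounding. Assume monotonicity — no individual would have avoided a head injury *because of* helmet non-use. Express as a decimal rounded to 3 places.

p₁ = P(outcome | exposed) = 653/1442 = 0.45284
p₀ = P(outcome | unexposed) = 323/2357 = 0.13704
Under exogeneity and monotonicity, PNS = p₁ − p₀.
PNS = 0.45284 − 0.13704 = 0.3158

PNS ≈ 0.316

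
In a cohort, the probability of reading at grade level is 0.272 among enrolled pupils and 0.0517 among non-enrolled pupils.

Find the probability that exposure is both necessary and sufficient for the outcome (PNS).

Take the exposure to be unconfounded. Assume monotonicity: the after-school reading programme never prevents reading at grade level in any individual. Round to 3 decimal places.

PNS ≈ 0.220

Let p₁ = 0.272, p₀ = 0.0517.
Under exogeneity and monotonicity, PNS = p₁ − p₀.
PNS = 0.272 − 0.0517 = 0.2203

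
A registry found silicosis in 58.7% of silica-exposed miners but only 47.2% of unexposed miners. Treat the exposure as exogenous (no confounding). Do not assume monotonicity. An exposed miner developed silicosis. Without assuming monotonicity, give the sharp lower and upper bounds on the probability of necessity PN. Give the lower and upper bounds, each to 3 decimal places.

p₁ = 0.587, p₀ = 0.472.
Under exogeneity alone the bounds on PN are max{0,(p₁−p₀)/p₁} ≤ PN ≤ min{1,(1−p₀)/p₁}.
  lower = (p₁ − p₀)/p₁ = 0.115 / 0.587 ≈ 0.1959
  upper = min{1, (1 − p₀)/p₁} = 0.528 / 0.587 ≈ 0.8995

0.196 ≤ PN ≤ 0.899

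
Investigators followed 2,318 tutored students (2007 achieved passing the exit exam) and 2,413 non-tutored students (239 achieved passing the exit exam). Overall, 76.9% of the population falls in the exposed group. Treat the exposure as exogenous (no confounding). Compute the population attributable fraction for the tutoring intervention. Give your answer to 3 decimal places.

p₁ = P(outcome | exposed) = 2007/2318 = 0.86583
p₀ = P(outcome | unexposed) = 239/2413 = 0.099047
Overall risk P(Y=1) = π·p₁ + (1−π)·p₀ = 0.769×0.86583 + 0.231×0.099047 = 0.68871.
Under exogeneity, PAF = [P(Y=1) − p₀] / P(Y=1).
PAF = (0.68871 − 0.099047) / 0.68871 ≈ 0.8562

PAF ≈ 0.856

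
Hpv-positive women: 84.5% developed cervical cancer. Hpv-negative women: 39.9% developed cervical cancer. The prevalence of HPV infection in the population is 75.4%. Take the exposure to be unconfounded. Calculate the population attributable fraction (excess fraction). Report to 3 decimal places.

p₁ = 0.845, p₀ = 0.399.
Overall risk P(Y=1) = π·p₁ + (1−π)·p₀ = 0.754×0.845 + 0.246×0.399 = 0.73528.
Under exogeneity, PAF = [P(Y=1) − p₀] / P(Y=1).
PAF = (0.73528 − 0.399) / 0.73528 ≈ 0.4574

PAF ≈ 0.457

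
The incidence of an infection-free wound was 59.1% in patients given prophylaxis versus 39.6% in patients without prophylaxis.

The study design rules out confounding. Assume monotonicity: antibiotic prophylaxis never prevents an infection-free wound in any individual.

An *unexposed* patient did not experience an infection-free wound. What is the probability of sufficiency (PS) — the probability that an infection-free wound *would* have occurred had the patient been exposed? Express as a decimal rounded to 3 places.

p₁ = 0.591, p₀ = 0.396.
Under exogeneity and monotonicity, PS = (p₁ − p₀) / (1 − p₀).
PS = (0.591 − 0.396) / (1 − 0.396) = 0.195 / 0.604 ≈ 0.3228

PS ≈ 0.323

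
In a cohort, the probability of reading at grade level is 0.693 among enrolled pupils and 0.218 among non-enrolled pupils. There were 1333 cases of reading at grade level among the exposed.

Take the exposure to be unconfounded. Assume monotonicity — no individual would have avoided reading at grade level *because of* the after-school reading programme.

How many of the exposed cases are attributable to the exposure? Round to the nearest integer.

Let p₁ = 0.693, p₀ = 0.218.
PN = (p₁ − p₀)/p₁ = (0.693 − 0.218) / 0.693 ≈ 0.68543.
Attributable cases ≈ PN × (exposed cases) = 0.68543 × 1333 ≈ 913.67.

about 914 cases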